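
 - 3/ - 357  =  1/119 = 0.01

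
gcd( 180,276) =12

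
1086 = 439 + 647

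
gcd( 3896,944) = 8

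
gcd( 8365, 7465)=5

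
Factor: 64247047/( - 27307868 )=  - 2^( - 2)*7^( - 1 )*59^1*975281^( - 1)*1088933^1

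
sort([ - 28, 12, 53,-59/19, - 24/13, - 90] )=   [ - 90,-28, - 59/19, - 24/13,12,  53] 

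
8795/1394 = 6+431/1394 = 6.31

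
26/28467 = 26/28467 = 0.00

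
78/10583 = 78/10583= 0.01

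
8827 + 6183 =15010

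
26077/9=2897 + 4/9 = 2897.44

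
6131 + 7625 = 13756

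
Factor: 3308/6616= 2^(  -  1 ) = 1/2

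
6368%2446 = 1476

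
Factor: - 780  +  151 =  -629 = - 17^1*37^1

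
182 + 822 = 1004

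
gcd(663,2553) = 3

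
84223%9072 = 2575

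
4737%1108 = 305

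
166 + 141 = 307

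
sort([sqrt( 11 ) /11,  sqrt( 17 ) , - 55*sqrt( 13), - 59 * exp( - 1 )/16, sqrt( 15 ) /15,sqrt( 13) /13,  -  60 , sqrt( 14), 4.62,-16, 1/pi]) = [ - 55*sqrt( 13), - 60,-16,-59*exp( - 1)/16,sqrt( 15)/15, sqrt(13)/13,sqrt( 11) /11, 1/pi, sqrt(14), sqrt(17 ), 4.62] 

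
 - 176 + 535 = 359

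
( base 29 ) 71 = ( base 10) 204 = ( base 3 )21120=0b11001100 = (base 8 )314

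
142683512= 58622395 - -84061117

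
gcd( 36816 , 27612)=9204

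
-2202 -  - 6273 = 4071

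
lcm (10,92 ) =460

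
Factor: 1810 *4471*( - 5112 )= - 2^4*3^2 * 5^1*17^1  *  71^1 * 181^1*263^1 = -41368911120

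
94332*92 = 8678544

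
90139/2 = 45069  +  1/2 = 45069.50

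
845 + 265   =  1110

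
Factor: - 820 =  - 2^2 * 5^1 *41^1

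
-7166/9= - 797  +  7/9 = -  796.22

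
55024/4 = 13756=13756.00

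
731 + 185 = 916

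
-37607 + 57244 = 19637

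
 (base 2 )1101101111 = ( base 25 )1a4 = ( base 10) 879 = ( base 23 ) 1f5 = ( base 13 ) 528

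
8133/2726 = 2 + 2681/2726= 2.98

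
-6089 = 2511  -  8600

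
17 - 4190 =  -4173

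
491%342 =149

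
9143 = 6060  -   - 3083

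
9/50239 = 9/50239 = 0.00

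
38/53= 38/53 = 0.72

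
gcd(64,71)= 1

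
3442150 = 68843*50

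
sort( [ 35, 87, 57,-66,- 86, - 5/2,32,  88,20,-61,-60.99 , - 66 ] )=[ - 86, - 66, - 66 ,-61, - 60.99,-5/2,20,  32, 35, 57,87, 88]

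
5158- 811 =4347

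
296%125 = 46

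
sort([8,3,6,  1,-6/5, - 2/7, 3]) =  [  -  6/5, - 2/7 , 1,3,3,6 , 8]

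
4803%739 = 369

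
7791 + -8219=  - 428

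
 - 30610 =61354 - 91964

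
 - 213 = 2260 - 2473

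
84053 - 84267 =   -  214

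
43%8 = 3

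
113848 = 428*266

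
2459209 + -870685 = 1588524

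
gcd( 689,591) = 1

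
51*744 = 37944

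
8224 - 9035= - 811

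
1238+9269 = 10507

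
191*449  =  85759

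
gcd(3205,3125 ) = 5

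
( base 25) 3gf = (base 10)2290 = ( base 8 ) 4362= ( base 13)1072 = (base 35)1uf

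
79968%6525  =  1668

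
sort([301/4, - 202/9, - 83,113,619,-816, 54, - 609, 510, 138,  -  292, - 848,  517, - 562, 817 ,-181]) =[ - 848 , - 816, - 609,-562,- 292, - 181,- 83,  -  202/9 , 54, 301/4, 113,138, 510,517 , 619, 817]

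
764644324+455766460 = 1220410784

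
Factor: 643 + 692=1335 = 3^1*5^1*89^1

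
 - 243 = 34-277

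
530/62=8+17/31 = 8.55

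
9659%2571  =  1946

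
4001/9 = 444  +  5/9 = 444.56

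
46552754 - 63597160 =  - 17044406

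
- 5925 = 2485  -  8410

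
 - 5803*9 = - 52227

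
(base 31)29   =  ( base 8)107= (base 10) 71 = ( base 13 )56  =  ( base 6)155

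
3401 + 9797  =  13198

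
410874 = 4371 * 94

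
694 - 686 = 8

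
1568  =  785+783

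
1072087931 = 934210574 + 137877357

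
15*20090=301350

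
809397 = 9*89933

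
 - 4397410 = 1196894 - 5594304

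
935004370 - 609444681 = 325559689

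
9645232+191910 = 9837142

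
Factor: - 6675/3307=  - 3^1*5^2*89^1*3307^ ( - 1) 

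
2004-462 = 1542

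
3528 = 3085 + 443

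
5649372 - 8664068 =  - 3014696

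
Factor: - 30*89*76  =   - 202920 = - 2^3*3^1*5^1*19^1*89^1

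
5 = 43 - 38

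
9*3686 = 33174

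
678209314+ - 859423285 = -181213971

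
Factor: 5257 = 7^1*751^1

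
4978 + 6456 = 11434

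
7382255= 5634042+1748213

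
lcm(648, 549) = 39528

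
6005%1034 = 835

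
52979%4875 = 4229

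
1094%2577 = 1094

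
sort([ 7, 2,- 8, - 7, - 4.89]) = [ - 8, - 7, - 4.89, 2,7]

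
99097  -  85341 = 13756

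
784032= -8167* ( - 96)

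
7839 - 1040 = 6799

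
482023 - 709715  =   - 227692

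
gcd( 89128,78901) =1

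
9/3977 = 9/3977  =  0.00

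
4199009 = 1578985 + 2620024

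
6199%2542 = 1115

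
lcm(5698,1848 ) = 68376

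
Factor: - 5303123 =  - 7^3 * 15461^1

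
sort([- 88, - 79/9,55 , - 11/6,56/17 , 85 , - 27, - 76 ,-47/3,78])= [ - 88, - 76,-27, - 47/3, - 79/9, - 11/6,56/17, 55, 78,  85 ]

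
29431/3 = 29431/3  =  9810.33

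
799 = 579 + 220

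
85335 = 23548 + 61787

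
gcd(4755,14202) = 3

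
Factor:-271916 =-2^2*67979^1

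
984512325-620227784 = 364284541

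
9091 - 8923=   168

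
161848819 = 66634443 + 95214376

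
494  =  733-239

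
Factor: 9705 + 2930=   12635 = 5^1* 7^1  *19^2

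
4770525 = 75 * 63607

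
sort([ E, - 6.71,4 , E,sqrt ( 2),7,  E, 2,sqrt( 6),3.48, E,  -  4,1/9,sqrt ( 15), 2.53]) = [ - 6.71, - 4,1/9 , sqrt(2 ), 2,sqrt(6),2.53,E , E,E , E,  3.48,  sqrt( 15),4, 7 ] 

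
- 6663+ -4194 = - 10857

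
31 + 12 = 43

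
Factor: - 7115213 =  - 7^1*31^1*32789^1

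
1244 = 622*2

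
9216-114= 9102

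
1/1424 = 1/1424=0.00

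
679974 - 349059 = 330915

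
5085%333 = 90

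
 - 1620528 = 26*( - 62328 ) 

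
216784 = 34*6376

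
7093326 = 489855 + 6603471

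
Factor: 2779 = 7^1* 397^1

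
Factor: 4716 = 2^2*3^2*131^1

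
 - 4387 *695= - 3048965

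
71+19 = 90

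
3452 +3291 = 6743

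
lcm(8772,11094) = 377196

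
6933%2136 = 525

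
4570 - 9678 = -5108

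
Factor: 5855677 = 101^1*57977^1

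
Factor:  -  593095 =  - 5^1*118619^1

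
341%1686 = 341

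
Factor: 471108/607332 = 83^1*107^ ( - 1 ) = 83/107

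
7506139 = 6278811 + 1227328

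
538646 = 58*9287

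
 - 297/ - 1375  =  27/125 = 0.22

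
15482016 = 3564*4344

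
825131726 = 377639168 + 447492558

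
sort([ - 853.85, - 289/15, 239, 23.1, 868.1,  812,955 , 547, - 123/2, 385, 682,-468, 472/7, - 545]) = [ - 853.85 , - 545, - 468,- 123/2, - 289/15,23.1, 472/7, 239,385,547 , 682,812,868.1,955]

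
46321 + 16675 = 62996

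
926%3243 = 926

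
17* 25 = 425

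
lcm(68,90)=3060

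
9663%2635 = 1758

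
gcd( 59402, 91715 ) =1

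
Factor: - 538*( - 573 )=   308274 = 2^1*3^1 * 191^1 * 269^1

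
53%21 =11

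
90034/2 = 45017 = 45017.00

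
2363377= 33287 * 71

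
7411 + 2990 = 10401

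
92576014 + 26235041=118811055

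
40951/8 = 40951/8= 5118.88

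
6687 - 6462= 225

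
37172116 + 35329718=72501834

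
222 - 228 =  - 6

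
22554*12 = 270648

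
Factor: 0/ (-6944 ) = 0^1 = 0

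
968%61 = 53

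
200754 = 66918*3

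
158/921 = 158/921  =  0.17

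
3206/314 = 1603/157 = 10.21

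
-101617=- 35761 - 65856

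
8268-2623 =5645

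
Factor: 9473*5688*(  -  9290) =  - 2^4*3^2*5^1* 79^1*929^1*9473^1 =- 500567718960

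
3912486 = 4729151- 816665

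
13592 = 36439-22847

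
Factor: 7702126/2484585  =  2^1*3^(  -  2 )*5^( -1)*55213^( - 1 )*3851063^1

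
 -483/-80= 483/80 = 6.04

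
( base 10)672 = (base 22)18c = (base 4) 22200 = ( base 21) 1b0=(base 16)2a0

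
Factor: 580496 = 2^4*7^1 *71^1*73^1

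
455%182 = 91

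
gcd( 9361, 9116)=1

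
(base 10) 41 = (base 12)35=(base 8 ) 51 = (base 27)1E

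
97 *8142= 789774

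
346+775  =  1121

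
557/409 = 557/409 = 1.36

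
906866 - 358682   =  548184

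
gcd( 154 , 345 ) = 1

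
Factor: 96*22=2112 = 2^6*3^1*11^1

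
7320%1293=855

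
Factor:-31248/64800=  - 2^( - 1 )*3^(-2) *5^( - 2)*7^1*31^1 = -  217/450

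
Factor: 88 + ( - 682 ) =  - 594 = - 2^1 *3^3*11^1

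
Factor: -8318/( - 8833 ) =2^1*11^( - 2) * 73^ ( - 1 ) * 4159^1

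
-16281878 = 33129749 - 49411627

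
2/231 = 2/231 = 0.01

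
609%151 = 5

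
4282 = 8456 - 4174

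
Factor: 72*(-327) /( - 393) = 2^3*3^2*109^1*131^( - 1 ) = 7848/131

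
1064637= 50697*21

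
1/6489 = 1/6489 =0.00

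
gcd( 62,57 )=1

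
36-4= 32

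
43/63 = 43/63  =  0.68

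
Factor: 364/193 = 2^2 * 7^1* 13^1*193^ (-1)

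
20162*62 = 1250044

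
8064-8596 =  - 532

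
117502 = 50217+67285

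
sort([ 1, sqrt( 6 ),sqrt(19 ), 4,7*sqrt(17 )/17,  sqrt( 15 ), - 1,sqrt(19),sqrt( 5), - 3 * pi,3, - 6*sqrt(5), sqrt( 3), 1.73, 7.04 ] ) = [ - 6*sqrt(5), - 3 * pi, - 1,1, 7*sqrt(17)/17, 1.73, sqrt ( 3),sqrt(5 ),sqrt( 6 ), 3,sqrt( 15 ), 4,sqrt( 19 ),  sqrt( 19),7.04 ]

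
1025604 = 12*85467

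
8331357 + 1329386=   9660743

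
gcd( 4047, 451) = 1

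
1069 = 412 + 657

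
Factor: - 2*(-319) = 2^1*11^1* 29^1 =638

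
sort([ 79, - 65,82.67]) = [ - 65 , 79, 82.67 ] 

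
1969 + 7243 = 9212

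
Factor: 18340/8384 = 35/16 = 2^( - 4)*5^1*7^1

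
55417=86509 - 31092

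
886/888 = 443/444  =  1.00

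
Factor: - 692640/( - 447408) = 370/239 = 2^1*5^1 * 37^1*239^(-1)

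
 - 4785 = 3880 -8665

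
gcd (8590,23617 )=1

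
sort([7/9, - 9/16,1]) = [ - 9/16,7/9, 1 ] 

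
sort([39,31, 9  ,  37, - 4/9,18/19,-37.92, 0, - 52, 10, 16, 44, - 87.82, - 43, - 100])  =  [- 100, - 87.82, - 52,-43,  -  37.92, - 4/9,0, 18/19, 9, 10,16,31 , 37,39,44]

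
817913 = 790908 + 27005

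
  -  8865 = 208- 9073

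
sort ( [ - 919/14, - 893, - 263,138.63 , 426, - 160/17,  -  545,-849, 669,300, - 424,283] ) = [ - 893, -849, - 545, - 424, - 263 , - 919/14, -160/17 , 138.63,  283,  300,  426,669] 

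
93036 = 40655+52381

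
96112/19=96112/19=5058.53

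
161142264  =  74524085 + 86618179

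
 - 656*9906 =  - 6498336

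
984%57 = 15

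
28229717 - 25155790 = 3073927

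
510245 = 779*655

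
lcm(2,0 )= 0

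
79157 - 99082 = -19925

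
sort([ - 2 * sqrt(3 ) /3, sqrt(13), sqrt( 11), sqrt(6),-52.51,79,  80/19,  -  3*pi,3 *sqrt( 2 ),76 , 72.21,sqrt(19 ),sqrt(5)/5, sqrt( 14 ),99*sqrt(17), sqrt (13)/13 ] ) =[ - 52.51,-3*pi, - 2 *sqrt( 3 )/3,sqrt (13)/13,sqrt(5) /5, sqrt(6 ),sqrt(11 ), sqrt( 13),sqrt(14),80/19,3*sqrt( 2 ),sqrt(19),72.21,76,79,  99* sqrt ( 17) ]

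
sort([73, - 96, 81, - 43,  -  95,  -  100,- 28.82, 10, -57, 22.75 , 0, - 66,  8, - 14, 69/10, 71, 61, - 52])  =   [ - 100, - 96, - 95, - 66, - 57, - 52,-43, - 28.82, - 14, 0, 69/10, 8, 10  ,  22.75,  61,  71, 73, 81 ] 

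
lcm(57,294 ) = 5586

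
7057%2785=1487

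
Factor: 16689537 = 3^3* 618131^1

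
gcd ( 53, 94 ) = 1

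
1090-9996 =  - 8906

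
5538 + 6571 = 12109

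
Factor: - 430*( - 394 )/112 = 42355/28 = 2^(-2) * 5^1*7^(-1)*43^1*197^1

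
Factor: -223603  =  -31^1 * 7213^1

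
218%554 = 218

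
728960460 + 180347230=909307690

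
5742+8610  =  14352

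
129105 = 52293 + 76812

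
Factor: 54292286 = 2^1*27146143^1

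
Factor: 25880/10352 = 2^( - 1)*5^1 = 5/2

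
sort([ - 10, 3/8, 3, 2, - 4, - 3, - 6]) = [ - 10 , - 6, - 4,  -  3,3/8,  2, 3]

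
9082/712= 12+269/356= 12.76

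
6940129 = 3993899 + 2946230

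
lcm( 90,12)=180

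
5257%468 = 109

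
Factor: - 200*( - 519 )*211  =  2^3*3^1*5^2*173^1*211^1 =21901800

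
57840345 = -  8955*( -6459 )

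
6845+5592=12437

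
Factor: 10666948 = 2^2*61^1*43717^1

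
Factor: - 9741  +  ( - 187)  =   -9928= -2^3*17^1*73^1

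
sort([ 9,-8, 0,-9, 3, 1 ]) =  [ - 9, - 8,0,  1,3, 9]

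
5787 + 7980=13767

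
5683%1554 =1021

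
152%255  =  152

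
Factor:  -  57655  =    -  5^1*13^1*887^1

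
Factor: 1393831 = 1393831^1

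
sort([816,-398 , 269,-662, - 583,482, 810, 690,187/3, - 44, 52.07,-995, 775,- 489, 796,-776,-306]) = [ - 995, - 776,  -  662, -583,-489,-398, - 306, - 44,52.07, 187/3, 269, 482, 690,775,796, 810, 816]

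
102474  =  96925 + 5549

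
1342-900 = 442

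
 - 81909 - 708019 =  - 789928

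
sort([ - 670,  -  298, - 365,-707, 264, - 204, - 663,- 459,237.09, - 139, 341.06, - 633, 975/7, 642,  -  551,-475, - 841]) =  [ - 841, - 707 ,-670, - 663, - 633, - 551,-475, - 459, - 365,  -  298 ,-204, - 139, 975/7, 237.09,  264,341.06,642] 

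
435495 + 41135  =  476630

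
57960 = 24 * 2415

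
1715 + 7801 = 9516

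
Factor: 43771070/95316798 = 3^(  -  1 )*5^1 * 7^1 * 23^1 * 31^1 * 877^1*15886133^( - 1) = 21885535/47658399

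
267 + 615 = 882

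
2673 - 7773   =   - 5100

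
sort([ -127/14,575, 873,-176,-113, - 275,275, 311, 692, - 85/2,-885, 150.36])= [ - 885,  -  275,-176, - 113, - 85/2, - 127/14 , 150.36,275,311, 575, 692,873]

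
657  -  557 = 100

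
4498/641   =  7 + 11/641 = 7.02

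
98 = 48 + 50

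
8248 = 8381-133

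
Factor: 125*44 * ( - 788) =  -2^4 * 5^3*11^1 * 197^1= - 4334000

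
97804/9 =97804/9= 10867.11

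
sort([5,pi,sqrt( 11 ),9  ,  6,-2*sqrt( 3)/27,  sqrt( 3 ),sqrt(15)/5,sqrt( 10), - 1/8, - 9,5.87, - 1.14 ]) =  [-9 , - 1.14,-2*sqrt(3)/27,-1/8,sqrt ( 15)/5,sqrt( 3),pi, sqrt( 10), sqrt(11 ),5,5.87,  6,9]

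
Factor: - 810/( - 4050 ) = 5^( - 1 )= 1/5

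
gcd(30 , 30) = 30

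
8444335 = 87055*97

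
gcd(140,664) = 4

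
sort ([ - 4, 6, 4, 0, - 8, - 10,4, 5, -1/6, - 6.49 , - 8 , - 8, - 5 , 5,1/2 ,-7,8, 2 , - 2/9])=[ - 10 ,  -  8 ,  -  8, - 8, - 7, - 6.49, - 5,-4, - 2/9, - 1/6,0, 1/2,2, 4, 4, 5,  5,6, 8]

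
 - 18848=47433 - 66281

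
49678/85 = 584 + 38/85 = 584.45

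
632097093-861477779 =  - 229380686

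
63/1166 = 63/1166 = 0.05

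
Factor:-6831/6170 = -2^(- 1)*3^3*5^( - 1 )*11^1*23^1*617^( - 1) 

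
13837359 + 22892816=36730175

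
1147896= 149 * 7704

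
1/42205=1/42205 = 0.00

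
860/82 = 430/41   =  10.49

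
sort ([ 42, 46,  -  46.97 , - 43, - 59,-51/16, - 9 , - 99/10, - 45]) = [ - 59, - 46.97, - 45,-43, - 99/10, - 9,-51/16, 42, 46 ] 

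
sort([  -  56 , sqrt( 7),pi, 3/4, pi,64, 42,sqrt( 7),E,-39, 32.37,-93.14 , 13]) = [-93.14, - 56, - 39,  3/4,sqrt(7),  sqrt( 7) , E, pi, pi, 13  ,  32.37,42,64]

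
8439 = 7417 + 1022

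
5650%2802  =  46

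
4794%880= 394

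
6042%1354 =626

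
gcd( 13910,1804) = 2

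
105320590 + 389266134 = 494586724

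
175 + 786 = 961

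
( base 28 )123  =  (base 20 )223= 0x34b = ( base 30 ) S3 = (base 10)843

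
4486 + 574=5060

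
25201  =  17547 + 7654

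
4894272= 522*9376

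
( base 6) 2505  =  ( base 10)617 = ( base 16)269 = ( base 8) 1151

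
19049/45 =19049/45 = 423.31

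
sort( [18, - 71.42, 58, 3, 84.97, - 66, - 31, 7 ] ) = [  -  71.42, - 66, - 31, 3, 7, 18, 58, 84.97 ] 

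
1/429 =1/429=0.00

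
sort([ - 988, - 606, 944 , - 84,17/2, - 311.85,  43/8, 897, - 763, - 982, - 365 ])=[ - 988,  -  982, - 763, - 606, - 365, - 311.85,-84, 43/8,  17/2,897, 944]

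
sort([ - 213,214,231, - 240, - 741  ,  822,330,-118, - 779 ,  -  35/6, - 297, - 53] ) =[ - 779, - 741, - 297,- 240,  -  213 , - 118, - 53, - 35/6, 214,  231,330, 822]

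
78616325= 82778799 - 4162474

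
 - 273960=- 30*9132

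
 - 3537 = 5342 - 8879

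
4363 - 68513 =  - 64150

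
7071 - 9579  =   - 2508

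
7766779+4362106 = 12128885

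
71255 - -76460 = 147715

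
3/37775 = 3/37775 = 0.00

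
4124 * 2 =8248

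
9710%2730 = 1520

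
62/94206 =31/47103 =0.00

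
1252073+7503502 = 8755575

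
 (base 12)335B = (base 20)e47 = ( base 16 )1637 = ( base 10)5687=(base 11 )4300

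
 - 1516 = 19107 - 20623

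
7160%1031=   974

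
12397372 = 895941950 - 883544578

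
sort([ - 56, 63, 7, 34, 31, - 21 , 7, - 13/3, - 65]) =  [ - 65,- 56, - 21 , - 13/3, 7, 7, 31 , 34, 63]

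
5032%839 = 837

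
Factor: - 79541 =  - 7^1*11^1*1033^1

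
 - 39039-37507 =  - 76546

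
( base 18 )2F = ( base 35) 1G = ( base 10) 51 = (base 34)1H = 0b110011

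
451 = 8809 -8358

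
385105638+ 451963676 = 837069314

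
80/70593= 80/70593 =0.00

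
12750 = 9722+3028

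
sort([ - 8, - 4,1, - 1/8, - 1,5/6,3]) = [ - 8, - 4, - 1, - 1/8,5/6,  1, 3]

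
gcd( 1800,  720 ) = 360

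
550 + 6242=6792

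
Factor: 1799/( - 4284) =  - 2^( - 2 )*3^( - 2 )*17^ (-1)*257^1=-  257/612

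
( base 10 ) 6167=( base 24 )AGN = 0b1100000010111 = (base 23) BF3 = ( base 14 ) 2367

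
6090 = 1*6090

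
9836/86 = 4918/43 = 114.37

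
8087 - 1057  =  7030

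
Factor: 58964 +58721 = 117685=5^1 * 23537^1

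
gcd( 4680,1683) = 9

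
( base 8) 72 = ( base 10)58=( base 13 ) 46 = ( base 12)4a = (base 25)28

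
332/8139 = 332/8139= 0.04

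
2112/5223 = 704/1741   =  0.40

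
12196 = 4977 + 7219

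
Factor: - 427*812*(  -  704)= 244093696 = 2^8*7^2*11^1 * 29^1*61^1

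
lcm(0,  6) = 0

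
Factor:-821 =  - 821^1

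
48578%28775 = 19803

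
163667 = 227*721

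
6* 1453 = 8718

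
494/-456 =-13/12 = - 1.08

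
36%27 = 9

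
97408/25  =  97408/25 = 3896.32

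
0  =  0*233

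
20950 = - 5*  ( -4190) 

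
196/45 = 196/45 = 4.36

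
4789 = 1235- - 3554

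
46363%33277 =13086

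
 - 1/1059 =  - 1 +1058/1059 =-0.00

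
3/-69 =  - 1/23 = - 0.04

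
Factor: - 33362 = - 2^1*7^1 * 2383^1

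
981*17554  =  17220474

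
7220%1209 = 1175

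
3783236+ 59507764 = 63291000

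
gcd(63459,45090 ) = 9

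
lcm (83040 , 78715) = 7556640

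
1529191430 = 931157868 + 598033562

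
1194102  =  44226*27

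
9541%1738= 851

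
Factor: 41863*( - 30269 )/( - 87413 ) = 1267151147/87413 = 61^( - 1) * 1433^(-1 ) * 30269^1*41863^1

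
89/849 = 89/849 = 0.10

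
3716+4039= 7755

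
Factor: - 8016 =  - 2^4*3^1*167^1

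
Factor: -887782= - 2^1*7^2*9059^1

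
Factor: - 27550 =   -  2^1 * 5^2*19^1*29^1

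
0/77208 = 0 = 0.00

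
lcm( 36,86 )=1548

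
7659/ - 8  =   - 958+5/8 = - 957.38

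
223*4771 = 1063933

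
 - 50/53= - 50/53 = - 0.94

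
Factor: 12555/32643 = 5^1*13^( - 1 ) =5/13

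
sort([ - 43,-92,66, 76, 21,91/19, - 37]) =[-92, -43, - 37,91/19,21 , 66,76] 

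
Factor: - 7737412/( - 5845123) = 2^2*97^( - 1)*827^1*2339^1  *  60259^( - 1)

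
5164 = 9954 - 4790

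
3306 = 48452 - 45146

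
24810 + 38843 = 63653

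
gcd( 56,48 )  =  8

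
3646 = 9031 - 5385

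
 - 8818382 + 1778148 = -7040234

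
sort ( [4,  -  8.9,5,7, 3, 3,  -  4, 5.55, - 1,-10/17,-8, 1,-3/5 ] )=[ - 8.9,-8, - 4,-1,  -  3/5,- 10/17, 1, 3, 3,4,5,5.55,7 ]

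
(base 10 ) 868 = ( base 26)17a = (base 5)11433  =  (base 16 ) 364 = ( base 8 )1544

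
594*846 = 502524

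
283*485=137255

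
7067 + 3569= 10636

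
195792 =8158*24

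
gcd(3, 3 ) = 3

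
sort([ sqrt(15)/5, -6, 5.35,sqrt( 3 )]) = [-6, sqrt( 15 )/5, sqrt( 3),5.35 ]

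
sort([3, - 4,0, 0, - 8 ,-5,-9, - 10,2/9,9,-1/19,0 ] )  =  [- 10,-9, - 8, - 5, - 4, -1/19 , 0,0 , 0,2/9, 3, 9 ] 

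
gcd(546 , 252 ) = 42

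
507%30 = 27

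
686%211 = 53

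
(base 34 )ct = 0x1b5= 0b110110101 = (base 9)535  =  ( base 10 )437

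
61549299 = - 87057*( - 707 ) 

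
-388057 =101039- 489096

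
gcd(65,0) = 65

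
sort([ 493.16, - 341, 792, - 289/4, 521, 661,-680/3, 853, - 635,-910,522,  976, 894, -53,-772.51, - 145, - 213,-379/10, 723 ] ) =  [ - 910,-772.51,-635,-341, - 680/3, -213,-145,-289/4, -53, - 379/10, 493.16,521, 522, 661, 723,792, 853, 894,  976]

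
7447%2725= 1997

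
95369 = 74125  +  21244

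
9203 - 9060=143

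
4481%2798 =1683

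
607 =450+157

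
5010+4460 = 9470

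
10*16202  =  162020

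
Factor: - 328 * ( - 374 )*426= 2^5*3^1 * 11^1*17^1 * 41^1*71^1 = 52258272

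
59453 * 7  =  416171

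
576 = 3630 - 3054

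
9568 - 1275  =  8293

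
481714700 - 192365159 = 289349541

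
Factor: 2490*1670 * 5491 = 22833225300 = 2^2*3^1*5^2*17^2  *  19^1*83^1*167^1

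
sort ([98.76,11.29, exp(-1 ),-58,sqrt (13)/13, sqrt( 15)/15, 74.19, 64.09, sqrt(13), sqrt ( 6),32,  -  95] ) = [ - 95, - 58, sqrt(15 ) /15, sqrt( 13)/13,exp( - 1 ), sqrt( 6),sqrt( 13 ), 11.29,32,64.09, 74.19, 98.76] 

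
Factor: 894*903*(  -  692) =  - 2^3*3^2*7^1*43^1*149^1*173^1 = - 558639144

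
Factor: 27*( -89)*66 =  - 2^1*3^4*11^1*89^1= -158598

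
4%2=0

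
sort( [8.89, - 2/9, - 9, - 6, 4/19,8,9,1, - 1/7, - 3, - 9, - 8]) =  [ - 9, - 9, - 8, - 6,-3, - 2/9,  -  1/7,4/19, 1,8,8.89 , 9] 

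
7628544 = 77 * 99072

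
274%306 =274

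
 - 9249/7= - 9249/7 = - 1321.29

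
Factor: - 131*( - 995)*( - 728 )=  - 94891160 = - 2^3 * 5^1*7^1*13^1*131^1 * 199^1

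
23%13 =10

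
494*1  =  494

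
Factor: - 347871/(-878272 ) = 2^(-6)*3^1*17^1 * 19^1*359^1  *13723^( - 1)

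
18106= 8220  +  9886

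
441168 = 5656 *78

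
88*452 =39776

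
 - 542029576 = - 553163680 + 11134104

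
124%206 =124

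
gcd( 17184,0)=17184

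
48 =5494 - 5446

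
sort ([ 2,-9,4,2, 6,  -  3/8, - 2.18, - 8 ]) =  [-9, - 8, - 2.18,-3/8,2  ,  2,4 , 6]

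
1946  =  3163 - 1217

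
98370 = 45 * 2186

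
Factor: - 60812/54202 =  - 2^1*23^1 * 41^(-1) = - 46/41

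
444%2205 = 444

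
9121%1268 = 245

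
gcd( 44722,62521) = 1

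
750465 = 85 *8829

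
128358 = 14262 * 9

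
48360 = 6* 8060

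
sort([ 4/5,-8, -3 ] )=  [ - 8,-3, 4/5]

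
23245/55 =4649/11 = 422.64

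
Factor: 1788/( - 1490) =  - 6/5= - 2^1 * 3^1*5^(-1 ) 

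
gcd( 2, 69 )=1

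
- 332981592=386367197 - 719348789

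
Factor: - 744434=  -  2^1*31^1*12007^1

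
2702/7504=193/536 = 0.36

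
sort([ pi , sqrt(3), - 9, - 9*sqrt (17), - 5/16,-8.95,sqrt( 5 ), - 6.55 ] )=[ - 9*sqrt (17),-9, - 8.95,-6.55, - 5/16,sqrt( 3 ) , sqrt(5),pi] 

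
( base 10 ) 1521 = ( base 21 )399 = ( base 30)1KL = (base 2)10111110001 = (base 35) 18G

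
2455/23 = 106  +  17/23 = 106.74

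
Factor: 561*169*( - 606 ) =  - 2^1*3^2*11^1* 13^2 * 17^1*101^1 = - 57454254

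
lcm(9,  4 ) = 36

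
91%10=1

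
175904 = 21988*8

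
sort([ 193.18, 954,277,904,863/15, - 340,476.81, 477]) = [  -  340,863/15 , 193.18,277,476.81,477, 904 , 954] 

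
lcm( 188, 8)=376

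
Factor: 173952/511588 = 2^5 * 3^2*7^( - 1 )*11^( - 2)=   288/847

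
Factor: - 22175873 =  - 22175873^1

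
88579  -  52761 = 35818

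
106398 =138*771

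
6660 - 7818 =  - 1158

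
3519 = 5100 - 1581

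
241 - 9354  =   - 9113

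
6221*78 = 485238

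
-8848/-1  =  8848 + 0/1 = 8848.00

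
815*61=49715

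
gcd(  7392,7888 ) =16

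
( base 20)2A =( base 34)1g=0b110010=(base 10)50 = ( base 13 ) 3b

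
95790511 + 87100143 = 182890654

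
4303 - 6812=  - 2509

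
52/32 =13/8 = 1.62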